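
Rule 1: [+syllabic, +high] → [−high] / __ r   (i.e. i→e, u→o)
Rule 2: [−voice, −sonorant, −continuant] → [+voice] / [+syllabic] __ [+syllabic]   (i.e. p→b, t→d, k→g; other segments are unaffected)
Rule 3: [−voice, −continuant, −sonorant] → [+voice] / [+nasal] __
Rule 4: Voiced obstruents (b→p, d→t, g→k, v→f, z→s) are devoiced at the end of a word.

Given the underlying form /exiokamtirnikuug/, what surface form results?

Rule 1 (pre-rhotic lowering): /i/ is a high vowel immediately before /r/, so it lowers to [e]. /exiokamtirnikuug/ → exiokamternikuug.
Rule 2 (intervocalic voicing): /k/ is a voiceless stop between vowels /o/ and /a/, so it voices to [g]. /k/ is a voiceless stop between vowels /i/ and /u/, so it voices to [g]. /exiokamternikuug/ → exiogamterniguug.
Rule 3 (post-nasal voicing): /t/ is a voiceless stop immediately after the nasal /m/, so it voices to [d]. /exiogamterniguug/ → exiogamderniguug.
Rule 4 (final devoicing): /g/ is a voiced obstruent in word-final position, so it devoices to [k]. /exiogamderniguug/ → exiogamderniguuk.

exiogamderniguuk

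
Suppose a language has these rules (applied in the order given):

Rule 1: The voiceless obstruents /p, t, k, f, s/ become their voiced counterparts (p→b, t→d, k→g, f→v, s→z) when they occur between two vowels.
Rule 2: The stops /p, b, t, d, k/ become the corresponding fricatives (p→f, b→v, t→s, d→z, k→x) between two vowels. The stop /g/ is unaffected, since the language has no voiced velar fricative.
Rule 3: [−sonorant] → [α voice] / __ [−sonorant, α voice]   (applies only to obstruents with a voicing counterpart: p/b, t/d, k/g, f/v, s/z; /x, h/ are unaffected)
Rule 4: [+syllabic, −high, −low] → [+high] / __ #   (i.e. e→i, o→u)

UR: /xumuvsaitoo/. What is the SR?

Rule 1 (intervocalic voicing): /t/ is a voiceless obstruent between vowels /i/ and /o/, so it voices to [d]. /xumuvsaitoo/ → xumuvsaidoo.
Rule 2 (intervocalic spirantization): /d/ is a stop between vowels /i/ and /o/, so it spirantizes to the fricative [z]. /xumuvsaidoo/ → xumuvsaizoo.
Rule 3 (regressive voicing assimilation): /v/ precedes the voiceless obstruent /s/, so it devoices to [f] by assimilation. /xumuvsaizoo/ → xumufsaizoo.
Rule 4 (final vowel raising): /o/ is a mid vowel in word-final position, so it raises to [u]. /xumufsaizoo/ → xumufsaizou.

xumufsaizou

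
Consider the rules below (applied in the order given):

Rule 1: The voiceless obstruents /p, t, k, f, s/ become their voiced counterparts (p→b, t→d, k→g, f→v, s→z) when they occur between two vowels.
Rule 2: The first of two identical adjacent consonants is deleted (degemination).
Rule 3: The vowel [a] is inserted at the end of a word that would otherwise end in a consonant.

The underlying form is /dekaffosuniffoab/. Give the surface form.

Rule 1 (intervocalic voicing): /k/ is a voiceless obstruent between vowels /e/ and /a/, so it voices to [g]. /s/ is a voiceless obstruent between vowels /o/ and /u/, so it voices to [z]. /dekaffosuniffoab/ → degaffozuniffoab.
Rule 2 (degemination): /ff/ is a geminate; the first /f/ deletes. /ff/ is a geminate; the first /f/ deletes. /degaffozuniffoab/ → degafozunifoab.
Rule 3 (final a-epenthesis): the form ends in the consonant /b/, so [a] is inserted word-finally. /degafozunifoab/ → degafozunifoaba.

degafozunifoaba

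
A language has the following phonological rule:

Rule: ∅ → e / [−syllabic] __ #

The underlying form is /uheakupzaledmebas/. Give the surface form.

uheakupzaledmebase

the form ends in the consonant /s/, so [e] is inserted word-finally.
Surface form: [uheakupzaledmebase].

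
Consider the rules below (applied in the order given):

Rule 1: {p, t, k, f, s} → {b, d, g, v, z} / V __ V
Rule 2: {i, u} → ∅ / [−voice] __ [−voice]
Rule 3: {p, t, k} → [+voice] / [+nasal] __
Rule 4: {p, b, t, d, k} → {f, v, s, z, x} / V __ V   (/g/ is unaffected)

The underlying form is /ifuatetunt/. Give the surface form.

ivuazezund

Rule 1 (intervocalic voicing): /f/ is a voiceless obstruent between vowels /i/ and /u/, so it voices to [v]. /t/ is a voiceless obstruent between vowels /a/ and /e/, so it voices to [d]. /t/ is a voiceless obstruent between vowels /e/ and /u/, so it voices to [d]. /ifuatetunt/ → ivuadedunt.
Rule 2 (high vowel syncope): no segment meets the environment; /ivuadedunt/ is unchanged.
Rule 3 (post-nasal voicing): /t/ is a voiceless stop immediately after the nasal /n/, so it voices to [d]. /ivuadedunt/ → ivuadedund.
Rule 4 (intervocalic spirantization): /d/ is a stop between vowels /a/ and /e/, so it spirantizes to the fricative [z]. /d/ is a stop between vowels /e/ and /u/, so it spirantizes to the fricative [z]. /ivuadedund/ → ivuazezund.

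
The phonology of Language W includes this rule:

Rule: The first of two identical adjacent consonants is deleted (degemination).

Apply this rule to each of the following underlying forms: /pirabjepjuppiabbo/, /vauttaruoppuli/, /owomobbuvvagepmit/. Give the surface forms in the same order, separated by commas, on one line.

pirabjepjupiabo, vautaruopuli, owomobuvagepmit

/pirabjepjuppiabbo/: /pp/ is a geminate; the first /p/ deletes. /bb/ is a geminate; the first /b/ deletes. → [pirabjepjupiabo].
/vauttaruoppuli/: /tt/ is a geminate; the first /t/ deletes. /pp/ is a geminate; the first /p/ deletes. → [vautaruopuli].
/owomobbuvvagepmit/: /bb/ is a geminate; the first /b/ deletes. /vv/ is a geminate; the first /v/ deletes. → [owomobuvagepmit].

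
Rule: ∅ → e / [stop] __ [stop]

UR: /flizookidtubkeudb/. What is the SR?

/d/ and /t/ form a stop–stop cluster, so [e] is inserted between them.
/b/ and /k/ form a stop–stop cluster, so [e] is inserted between them.
/d/ and /b/ form a stop–stop cluster, so [e] is inserted between them.
Surface form: [flizookidetubekeudeb].

flizookidetubekeudeb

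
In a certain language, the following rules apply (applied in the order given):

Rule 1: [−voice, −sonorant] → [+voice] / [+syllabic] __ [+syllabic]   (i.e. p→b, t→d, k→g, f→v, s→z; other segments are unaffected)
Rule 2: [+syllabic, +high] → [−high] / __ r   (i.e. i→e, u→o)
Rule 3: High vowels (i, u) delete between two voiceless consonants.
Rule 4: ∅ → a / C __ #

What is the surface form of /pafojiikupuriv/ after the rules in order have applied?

Rule 1 (intervocalic voicing): /f/ is a voiceless obstruent between vowels /a/ and /o/, so it voices to [v]. /k/ is a voiceless obstruent between vowels /i/ and /u/, so it voices to [g]. /p/ is a voiceless obstruent between vowels /u/ and /u/, so it voices to [b]. /pafojiikupuriv/ → pavojiiguburiv.
Rule 2 (pre-rhotic lowering): /u/ is a high vowel immediately before /r/, so it lowers to [o]. /pavojiiguburiv/ → pavojiiguboriv.
Rule 3 (high vowel syncope): no segment meets the environment; /pavojiiguboriv/ is unchanged.
Rule 4 (final a-epenthesis): the form ends in the consonant /v/, so [a] is inserted word-finally. /pavojiiguboriv/ → pavojiiguboriva.

pavojiiguboriva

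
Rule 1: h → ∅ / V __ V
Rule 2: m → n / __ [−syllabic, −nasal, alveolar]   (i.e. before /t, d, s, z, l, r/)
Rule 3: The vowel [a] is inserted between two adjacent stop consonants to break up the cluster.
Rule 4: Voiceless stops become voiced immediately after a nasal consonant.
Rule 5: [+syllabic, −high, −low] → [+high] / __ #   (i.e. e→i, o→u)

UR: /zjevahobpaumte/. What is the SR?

Rule 1 (intervocalic h-deletion): /h/ occurs between vowels /a/ and /o/, so it deletes. /zjevahobpaumte/ → zjevaobpaumte.
Rule 2 (nasal place assimilation): /m/ precedes the alveolar consonant /t/, so it assimilates in place to [n]. /zjevaobpaumte/ → zjevaobpaunte.
Rule 3 (stop-cluster a-epenthesis): /b/ and /p/ form a stop–stop cluster, so [a] is inserted between them. /zjevaobpaunte/ → zjevaobapaunte.
Rule 4 (post-nasal voicing): /t/ is a voiceless stop immediately after the nasal /n/, so it voices to [d]. /zjevaobapaunte/ → zjevaobapaunde.
Rule 5 (final vowel raising): /e/ is a mid vowel in word-final position, so it raises to [i]. /zjevaobapaunde/ → zjevaobapaundi.

zjevaobapaundi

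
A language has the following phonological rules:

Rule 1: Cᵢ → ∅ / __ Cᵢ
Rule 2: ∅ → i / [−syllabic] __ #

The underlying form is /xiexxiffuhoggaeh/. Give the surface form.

xiexifuhogaehi

Rule 1 (degemination): /xx/ is a geminate; the first /x/ deletes. /ff/ is a geminate; the first /f/ deletes. /gg/ is a geminate; the first /g/ deletes. /xiexxiffuhoggaeh/ → xiexifuhogaeh.
Rule 2 (final i-epenthesis): the form ends in the consonant /h/, so [i] is inserted word-finally. /xiexifuhogaeh/ → xiexifuhogaehi.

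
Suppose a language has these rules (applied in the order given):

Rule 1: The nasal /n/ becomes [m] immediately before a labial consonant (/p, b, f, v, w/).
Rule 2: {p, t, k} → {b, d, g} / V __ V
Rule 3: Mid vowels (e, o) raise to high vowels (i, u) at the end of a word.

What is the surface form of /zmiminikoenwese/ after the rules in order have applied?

zmiminigoemwesi

Rule 1 (nasal place assimilation): /n/ precedes the labial consonant /w/, so it assimilates in place to [m]. /zmiminikoenwese/ → zmiminikoemwese.
Rule 2 (intervocalic voicing): /k/ is a voiceless stop between vowels /i/ and /o/, so it voices to [g]. /zmiminikoemwese/ → zmiminigoemwese.
Rule 3 (final vowel raising): /e/ is a mid vowel in word-final position, so it raises to [i]. /zmiminigoemwese/ → zmiminigoemwesi.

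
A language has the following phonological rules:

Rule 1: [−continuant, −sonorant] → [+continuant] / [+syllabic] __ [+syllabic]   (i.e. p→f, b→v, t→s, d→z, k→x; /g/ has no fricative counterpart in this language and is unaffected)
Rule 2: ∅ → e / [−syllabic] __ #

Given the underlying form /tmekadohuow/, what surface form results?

Rule 1 (intervocalic spirantization): /k/ is a stop between vowels /e/ and /a/, so it spirantizes to the fricative [x]. /d/ is a stop between vowels /a/ and /o/, so it spirantizes to the fricative [z]. /tmekadohuow/ → tmexazohuow.
Rule 2 (final e-epenthesis): the form ends in the consonant /w/, so [e] is inserted word-finally. /tmexazohuow/ → tmexazohuowe.

tmexazohuowe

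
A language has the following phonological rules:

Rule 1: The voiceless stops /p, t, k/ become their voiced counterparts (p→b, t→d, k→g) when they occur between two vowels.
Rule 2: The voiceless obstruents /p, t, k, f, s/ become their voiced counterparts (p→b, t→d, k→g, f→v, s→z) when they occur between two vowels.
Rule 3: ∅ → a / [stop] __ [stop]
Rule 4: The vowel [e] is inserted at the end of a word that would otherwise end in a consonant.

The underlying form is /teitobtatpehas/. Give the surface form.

teidobatatapehase

Rule 1 (intervocalic voicing): /t/ is a voiceless stop between vowels /i/ and /o/, so it voices to [d]. /teitobtatpehas/ → teidobtatpehas.
Rule 2 (intervocalic voicing): no segment meets the environment; /teidobtatpehas/ is unchanged.
Rule 3 (stop-cluster a-epenthesis): /b/ and /t/ form a stop–stop cluster, so [a] is inserted between them. /t/ and /p/ form a stop–stop cluster, so [a] is inserted between them. /teidobtatpehas/ → teidobatatapehas.
Rule 4 (final e-epenthesis): the form ends in the consonant /s/, so [e] is inserted word-finally. /teidobatatapehas/ → teidobatatapehase.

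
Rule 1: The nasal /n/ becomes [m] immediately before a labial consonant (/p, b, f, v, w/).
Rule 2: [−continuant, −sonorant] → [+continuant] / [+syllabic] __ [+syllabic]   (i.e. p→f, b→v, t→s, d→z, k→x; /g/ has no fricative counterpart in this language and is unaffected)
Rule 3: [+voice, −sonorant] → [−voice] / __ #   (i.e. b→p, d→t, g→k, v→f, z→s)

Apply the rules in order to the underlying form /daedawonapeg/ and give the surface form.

daezawonafek

Rule 1 (nasal place assimilation): no segment meets the environment; /daedawonapeg/ is unchanged.
Rule 2 (intervocalic spirantization): /d/ is a stop between vowels /e/ and /a/, so it spirantizes to the fricative [z]. /p/ is a stop between vowels /a/ and /e/, so it spirantizes to the fricative [f]. /daedawonapeg/ → daezawonafeg.
Rule 3 (final devoicing): /g/ is a voiced obstruent in word-final position, so it devoices to [k]. /daezawonafeg/ → daezawonafek.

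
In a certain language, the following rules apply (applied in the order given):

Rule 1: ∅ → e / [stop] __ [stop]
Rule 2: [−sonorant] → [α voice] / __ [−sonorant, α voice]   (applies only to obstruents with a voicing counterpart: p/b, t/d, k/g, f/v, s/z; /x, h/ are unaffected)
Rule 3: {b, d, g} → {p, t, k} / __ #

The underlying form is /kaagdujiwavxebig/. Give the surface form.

kaagedujiwafxebik

Rule 1 (stop-cluster e-epenthesis): /g/ and /d/ form a stop–stop cluster, so [e] is inserted between them. /kaagdujiwavxebig/ → kaagedujiwavxebig.
Rule 2 (regressive voicing assimilation): /v/ precedes the voiceless obstruent /x/, so it devoices to [f] by assimilation. /kaagedujiwavxebig/ → kaagedujiwafxebig.
Rule 3 (final devoicing): /g/ is a voiced stop in word-final position, so it devoices to [k]. /kaagedujiwafxebig/ → kaagedujiwafxebik.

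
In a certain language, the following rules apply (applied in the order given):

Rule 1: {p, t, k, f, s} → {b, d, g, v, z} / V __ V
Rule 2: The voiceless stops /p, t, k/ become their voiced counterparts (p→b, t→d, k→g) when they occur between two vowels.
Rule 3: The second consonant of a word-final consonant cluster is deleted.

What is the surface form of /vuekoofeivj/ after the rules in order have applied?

Rule 1 (intervocalic voicing): /k/ is a voiceless obstruent between vowels /e/ and /o/, so it voices to [g]. /f/ is a voiceless obstruent between vowels /o/ and /e/, so it voices to [v]. /vuekoofeivj/ → vuegooveivj.
Rule 2 (intervocalic voicing): no segment meets the environment; /vuegooveivj/ is unchanged.
Rule 3 (final cluster simplification): /j/ is the second consonant of a word-final cluster /vj/, so it deletes. /vuegooveivj/ → vuegooveiv.

vuegooveiv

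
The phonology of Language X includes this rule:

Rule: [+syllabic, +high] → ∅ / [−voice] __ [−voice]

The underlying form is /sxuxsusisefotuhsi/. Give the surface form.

/u/ is a high vowel flanked by voiceless consonants /x/ and /x/, so it deletes.
/u/ is a high vowel flanked by voiceless consonants /s/ and /s/, so it deletes.
/i/ is a high vowel flanked by voiceless consonants /s/ and /s/, so it deletes.
/u/ is a high vowel flanked by voiceless consonants /t/ and /h/, so it deletes.
Surface form: [sxxsssefothsi].

sxxsssefothsi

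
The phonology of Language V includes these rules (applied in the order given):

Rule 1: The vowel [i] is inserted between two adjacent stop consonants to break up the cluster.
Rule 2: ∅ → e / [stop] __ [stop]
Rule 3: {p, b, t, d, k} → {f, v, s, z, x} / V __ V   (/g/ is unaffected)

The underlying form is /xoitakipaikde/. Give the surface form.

xoisaxifaixize

Rule 1 (stop-cluster i-epenthesis): /k/ and /d/ form a stop–stop cluster, so [i] is inserted between them. /xoitakipaikde/ → xoitakipaikide.
Rule 2 (stop-cluster e-epenthesis): no segment meets the environment; /xoitakipaikide/ is unchanged.
Rule 3 (intervocalic spirantization): /t/ is a stop between vowels /i/ and /a/, so it spirantizes to the fricative [s]. /k/ is a stop between vowels /a/ and /i/, so it spirantizes to the fricative [x]. /p/ is a stop between vowels /i/ and /a/, so it spirantizes to the fricative [f]. /k/ is a stop between vowels /i/ and /i/, so it spirantizes to the fricative [x]. /d/ is a stop between vowels /i/ and /e/, so it spirantizes to the fricative [z]. /xoitakipaikide/ → xoisaxifaixize.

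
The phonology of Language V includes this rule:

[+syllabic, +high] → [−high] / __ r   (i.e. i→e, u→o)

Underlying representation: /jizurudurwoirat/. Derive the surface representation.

/u/ is a high vowel immediately before /r/, so it lowers to [o].
/u/ is a high vowel immediately before /r/, so it lowers to [o].
/i/ is a high vowel immediately before /r/, so it lowers to [e].
Surface form: [jizorudorwoerat].

jizorudorwoerat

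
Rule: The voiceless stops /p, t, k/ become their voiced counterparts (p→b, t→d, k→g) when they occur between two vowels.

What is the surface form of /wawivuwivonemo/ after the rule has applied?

wawivuwivonemo

No segment of /wawivuwivonemo/ meets the structural description of the rule, so the form surfaces unchanged.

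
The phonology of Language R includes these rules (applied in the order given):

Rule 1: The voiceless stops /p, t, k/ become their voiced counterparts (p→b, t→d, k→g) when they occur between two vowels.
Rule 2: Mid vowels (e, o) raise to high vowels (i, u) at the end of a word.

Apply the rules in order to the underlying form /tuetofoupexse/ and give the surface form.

Rule 1 (intervocalic voicing): /t/ is a voiceless stop between vowels /e/ and /o/, so it voices to [d]. /p/ is a voiceless stop between vowels /u/ and /e/, so it voices to [b]. /tuetofoupexse/ → tuedofoubexse.
Rule 2 (final vowel raising): /e/ is a mid vowel in word-final position, so it raises to [i]. /tuedofoubexse/ → tuedofoubexsi.

tuedofoubexsi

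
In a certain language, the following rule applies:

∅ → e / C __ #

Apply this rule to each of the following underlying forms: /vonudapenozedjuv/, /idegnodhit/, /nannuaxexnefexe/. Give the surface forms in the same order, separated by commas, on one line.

vonudapenozedjuve, idegnodhite, nannuaxexnefexe

/vonudapenozedjuv/: the form ends in the consonant /v/, so [e] is inserted word-finally. → [vonudapenozedjuve].
/idegnodhit/: the form ends in the consonant /t/, so [e] is inserted word-finally. → [idegnodhite].
/nannuaxexnefexe/: the rule's environment is not met; surfaces unchanged as [nannuaxexnefexe].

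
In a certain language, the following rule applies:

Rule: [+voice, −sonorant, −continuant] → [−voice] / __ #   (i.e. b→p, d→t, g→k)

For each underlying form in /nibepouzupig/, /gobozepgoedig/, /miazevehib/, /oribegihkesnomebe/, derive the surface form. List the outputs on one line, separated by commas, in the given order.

/nibepouzupig/: /g/ is a voiced stop in word-final position, so it devoices to [k]. → [nibepouzupik].
/gobozepgoedig/: /g/ is a voiced stop in word-final position, so it devoices to [k]. → [gobozepgoedik].
/miazevehib/: /b/ is a voiced stop in word-final position, so it devoices to [p]. → [miazevehip].
/oribegihkesnomebe/: the rule's environment is not met; surfaces unchanged as [oribegihkesnomebe].

nibepouzupik, gobozepgoedik, miazevehip, oribegihkesnomebe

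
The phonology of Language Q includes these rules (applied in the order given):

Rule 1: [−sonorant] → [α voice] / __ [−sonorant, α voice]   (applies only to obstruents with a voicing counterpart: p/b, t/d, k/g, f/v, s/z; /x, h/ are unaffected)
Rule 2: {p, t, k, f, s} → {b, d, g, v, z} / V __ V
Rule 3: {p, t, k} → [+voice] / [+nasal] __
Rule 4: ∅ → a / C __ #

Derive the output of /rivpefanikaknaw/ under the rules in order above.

rifpevanigaknawa

Rule 1 (regressive voicing assimilation): /v/ precedes the voiceless obstruent /p/, so it devoices to [f] by assimilation. /rivpefanikaknaw/ → rifpefanikaknaw.
Rule 2 (intervocalic voicing): /f/ is a voiceless obstruent between vowels /e/ and /a/, so it voices to [v]. /k/ is a voiceless obstruent between vowels /i/ and /a/, so it voices to [g]. /rifpefanikaknaw/ → rifpevanigaknaw.
Rule 3 (post-nasal voicing): no segment meets the environment; /rifpevanigaknaw/ is unchanged.
Rule 4 (final a-epenthesis): the form ends in the consonant /w/, so [a] is inserted word-finally. /rifpevanigaknaw/ → rifpevanigaknawa.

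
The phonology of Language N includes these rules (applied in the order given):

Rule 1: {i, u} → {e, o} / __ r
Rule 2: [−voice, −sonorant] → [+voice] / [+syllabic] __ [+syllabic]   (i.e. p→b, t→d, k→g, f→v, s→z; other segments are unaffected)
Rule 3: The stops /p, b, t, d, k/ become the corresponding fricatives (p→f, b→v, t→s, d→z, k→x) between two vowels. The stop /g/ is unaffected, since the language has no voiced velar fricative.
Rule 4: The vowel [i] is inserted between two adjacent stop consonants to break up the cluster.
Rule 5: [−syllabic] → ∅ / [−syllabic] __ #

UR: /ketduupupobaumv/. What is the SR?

ketiduuvuvovaum

Rule 1 (pre-rhotic lowering): no segment meets the environment; /ketduupupobaumv/ is unchanged.
Rule 2 (intervocalic voicing): /p/ is a voiceless obstruent between vowels /u/ and /u/, so it voices to [b]. /p/ is a voiceless obstruent between vowels /u/ and /o/, so it voices to [b]. /ketduupupobaumv/ → ketduububobaumv.
Rule 3 (intervocalic spirantization): /b/ is a stop between vowels /u/ and /u/, so it spirantizes to the fricative [v]. /b/ is a stop between vowels /u/ and /o/, so it spirantizes to the fricative [v]. /b/ is a stop between vowels /o/ and /a/, so it spirantizes to the fricative [v]. /ketduububobaumv/ → ketduuvuvovaumv.
Rule 4 (stop-cluster i-epenthesis): /t/ and /d/ form a stop–stop cluster, so [i] is inserted between them. /ketduuvuvovaumv/ → ketiduuvuvovaumv.
Rule 5 (final cluster simplification): /v/ is the second consonant of a word-final cluster /mv/, so it deletes. /ketiduuvuvovaumv/ → ketiduuvuvovaum.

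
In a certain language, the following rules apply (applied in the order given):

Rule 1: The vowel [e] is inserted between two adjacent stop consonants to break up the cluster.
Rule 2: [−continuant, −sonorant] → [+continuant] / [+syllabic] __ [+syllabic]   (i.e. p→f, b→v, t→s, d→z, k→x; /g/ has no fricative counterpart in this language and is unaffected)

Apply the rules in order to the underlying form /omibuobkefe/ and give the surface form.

Rule 1 (stop-cluster e-epenthesis): /b/ and /k/ form a stop–stop cluster, so [e] is inserted between them. /omibuobkefe/ → omibuobekefe.
Rule 2 (intervocalic spirantization): /b/ is a stop between vowels /i/ and /u/, so it spirantizes to the fricative [v]. /b/ is a stop between vowels /o/ and /e/, so it spirantizes to the fricative [v]. /k/ is a stop between vowels /e/ and /e/, so it spirantizes to the fricative [x]. /omibuobekefe/ → omivuovexefe.

omivuovexefe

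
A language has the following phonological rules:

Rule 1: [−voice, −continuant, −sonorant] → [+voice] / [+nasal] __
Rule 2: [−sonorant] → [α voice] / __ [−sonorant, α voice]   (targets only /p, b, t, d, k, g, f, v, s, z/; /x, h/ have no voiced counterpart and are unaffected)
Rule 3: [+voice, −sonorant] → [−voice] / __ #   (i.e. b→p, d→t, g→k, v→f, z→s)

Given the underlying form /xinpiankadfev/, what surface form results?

xinbiangatfef

Rule 1 (post-nasal voicing): /p/ is a voiceless stop immediately after the nasal /n/, so it voices to [b]. /k/ is a voiceless stop immediately after the nasal /n/, so it voices to [g]. /xinpiankadfev/ → xinbiangadfev.
Rule 2 (regressive voicing assimilation): /d/ precedes the voiceless obstruent /f/, so it devoices to [t] by assimilation. /xinbiangadfev/ → xinbiangatfev.
Rule 3 (final devoicing): /v/ is a voiced obstruent in word-final position, so it devoices to [f]. /xinbiangatfev/ → xinbiangatfef.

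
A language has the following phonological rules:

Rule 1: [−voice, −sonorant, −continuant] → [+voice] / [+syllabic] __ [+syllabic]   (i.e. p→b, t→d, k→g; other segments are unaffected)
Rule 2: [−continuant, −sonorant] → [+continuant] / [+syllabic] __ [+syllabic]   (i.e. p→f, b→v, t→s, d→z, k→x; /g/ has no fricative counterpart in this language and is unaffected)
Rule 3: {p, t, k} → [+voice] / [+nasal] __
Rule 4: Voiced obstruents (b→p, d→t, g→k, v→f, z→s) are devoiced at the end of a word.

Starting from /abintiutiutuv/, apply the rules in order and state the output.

Rule 1 (intervocalic voicing): /t/ is a voiceless stop between vowels /u/ and /i/, so it voices to [d]. /t/ is a voiceless stop between vowels /u/ and /u/, so it voices to [d]. /abintiutiutuv/ → abintiudiuduv.
Rule 2 (intervocalic spirantization): /b/ is a stop between vowels /a/ and /i/, so it spirantizes to the fricative [v]. /d/ is a stop between vowels /u/ and /i/, so it spirantizes to the fricative [z]. /d/ is a stop between vowels /u/ and /u/, so it spirantizes to the fricative [z]. /abintiudiuduv/ → avintiuziuzuv.
Rule 3 (post-nasal voicing): /t/ is a voiceless stop immediately after the nasal /n/, so it voices to [d]. /avintiuziuzuv/ → avindiuziuzuv.
Rule 4 (final devoicing): /v/ is a voiced obstruent in word-final position, so it devoices to [f]. /avindiuziuzuv/ → avindiuziuzuf.

avindiuziuzuf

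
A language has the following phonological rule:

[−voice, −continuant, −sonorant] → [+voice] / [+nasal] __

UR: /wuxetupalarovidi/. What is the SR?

wuxetupalarovidi

No segment of /wuxetupalarovidi/ meets the structural description of the rule, so the form surfaces unchanged.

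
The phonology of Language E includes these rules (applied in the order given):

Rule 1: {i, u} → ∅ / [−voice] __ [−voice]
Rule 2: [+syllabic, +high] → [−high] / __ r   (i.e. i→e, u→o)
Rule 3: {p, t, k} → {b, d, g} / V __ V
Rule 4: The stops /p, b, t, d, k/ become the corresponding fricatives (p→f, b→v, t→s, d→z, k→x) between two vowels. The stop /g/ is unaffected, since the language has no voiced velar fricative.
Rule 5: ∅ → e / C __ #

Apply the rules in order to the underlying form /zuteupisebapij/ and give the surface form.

Rule 1 (high vowel syncope): /i/ is a high vowel flanked by voiceless consonants /p/ and /s/, so it deletes. /zuteupisebapij/ → zuteupsebapij.
Rule 2 (pre-rhotic lowering): no segment meets the environment; /zuteupsebapij/ is unchanged.
Rule 3 (intervocalic voicing): /t/ is a voiceless stop between vowels /u/ and /e/, so it voices to [d]. /p/ is a voiceless stop between vowels /a/ and /i/, so it voices to [b]. /zuteupsebapij/ → zudeupsebabij.
Rule 4 (intervocalic spirantization): /d/ is a stop between vowels /u/ and /e/, so it spirantizes to the fricative [z]. /b/ is a stop between vowels /e/ and /a/, so it spirantizes to the fricative [v]. /b/ is a stop between vowels /a/ and /i/, so it spirantizes to the fricative [v]. /zudeupsebabij/ → zuzeupsevavij.
Rule 5 (final e-epenthesis): the form ends in the consonant /j/, so [e] is inserted word-finally. /zuzeupsevavij/ → zuzeupsevavije.

zuzeupsevavije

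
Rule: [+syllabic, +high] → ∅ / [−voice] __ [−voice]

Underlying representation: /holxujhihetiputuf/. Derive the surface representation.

holxujhhetptf

/i/ is a high vowel flanked by voiceless consonants /h/ and /h/, so it deletes.
/i/ is a high vowel flanked by voiceless consonants /t/ and /p/, so it deletes.
/u/ is a high vowel flanked by voiceless consonants /p/ and /t/, so it deletes.
/u/ is a high vowel flanked by voiceless consonants /t/ and /f/, so it deletes.
The other instance of /u/ does not occur in the required environment and remains unchanged.
Surface form: [holxujhhetptf].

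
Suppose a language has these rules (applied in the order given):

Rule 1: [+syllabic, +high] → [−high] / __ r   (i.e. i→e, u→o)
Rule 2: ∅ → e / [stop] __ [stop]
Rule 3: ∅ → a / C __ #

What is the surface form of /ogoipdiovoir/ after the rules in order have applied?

Rule 1 (pre-rhotic lowering): /i/ is a high vowel immediately before /r/, so it lowers to [e]. /ogoipdiovoir/ → ogoipdiovoer.
Rule 2 (stop-cluster e-epenthesis): /p/ and /d/ form a stop–stop cluster, so [e] is inserted between them. /ogoipdiovoer/ → ogoipediovoer.
Rule 3 (final a-epenthesis): the form ends in the consonant /r/, so [a] is inserted word-finally. /ogoipediovoer/ → ogoipediovoera.

ogoipediovoera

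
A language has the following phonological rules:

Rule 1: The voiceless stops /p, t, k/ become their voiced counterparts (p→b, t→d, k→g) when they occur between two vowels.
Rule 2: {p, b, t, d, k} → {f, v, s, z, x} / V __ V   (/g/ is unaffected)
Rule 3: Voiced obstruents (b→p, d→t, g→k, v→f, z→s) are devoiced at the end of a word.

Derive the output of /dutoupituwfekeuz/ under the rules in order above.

duzouvizuwfegeus

Rule 1 (intervocalic voicing): /t/ is a voiceless stop between vowels /u/ and /o/, so it voices to [d]. /p/ is a voiceless stop between vowels /u/ and /i/, so it voices to [b]. /t/ is a voiceless stop between vowels /i/ and /u/, so it voices to [d]. /k/ is a voiceless stop between vowels /e/ and /e/, so it voices to [g]. /dutoupituwfekeuz/ → dudoubiduwfegeuz.
Rule 2 (intervocalic spirantization): /d/ is a stop between vowels /u/ and /o/, so it spirantizes to the fricative [z]. /b/ is a stop between vowels /u/ and /i/, so it spirantizes to the fricative [v]. /d/ is a stop between vowels /i/ and /u/, so it spirantizes to the fricative [z]. /dudoubiduwfegeuz/ → duzouvizuwfegeuz.
Rule 3 (final devoicing): /z/ is a voiced obstruent in word-final position, so it devoices to [s]. /duzouvizuwfegeuz/ → duzouvizuwfegeus.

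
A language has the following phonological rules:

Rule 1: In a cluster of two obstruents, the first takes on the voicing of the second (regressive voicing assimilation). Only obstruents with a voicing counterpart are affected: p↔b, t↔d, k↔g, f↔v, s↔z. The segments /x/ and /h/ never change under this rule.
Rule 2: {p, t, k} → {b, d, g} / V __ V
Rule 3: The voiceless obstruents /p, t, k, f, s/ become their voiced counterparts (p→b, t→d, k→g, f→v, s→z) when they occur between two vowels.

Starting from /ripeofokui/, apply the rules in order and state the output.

ribeovogui

Rule 1 (regressive voicing assimilation): no segment meets the environment; /ripeofokui/ is unchanged.
Rule 2 (intervocalic voicing): /p/ is a voiceless stop between vowels /i/ and /e/, so it voices to [b]. /k/ is a voiceless stop between vowels /o/ and /u/, so it voices to [g]. /ripeofokui/ → ribeofogui.
Rule 3 (intervocalic voicing): /f/ is a voiceless obstruent between vowels /o/ and /o/, so it voices to [v]. /ribeofogui/ → ribeovogui.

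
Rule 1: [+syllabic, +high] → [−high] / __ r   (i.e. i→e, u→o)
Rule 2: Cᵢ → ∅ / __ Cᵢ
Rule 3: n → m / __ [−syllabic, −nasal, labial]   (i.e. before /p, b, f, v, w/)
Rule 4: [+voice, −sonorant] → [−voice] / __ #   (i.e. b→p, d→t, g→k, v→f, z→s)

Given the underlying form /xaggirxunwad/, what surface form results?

Rule 1 (pre-rhotic lowering): /i/ is a high vowel immediately before /r/, so it lowers to [e]. /xaggirxunwad/ → xaggerxunwad.
Rule 2 (degemination): /gg/ is a geminate; the first /g/ deletes. /xaggerxunwad/ → xagerxunwad.
Rule 3 (nasal place assimilation): /n/ precedes the labial consonant /w/, so it assimilates in place to [m]. /xagerxunwad/ → xagerxumwad.
Rule 4 (final devoicing): /d/ is a voiced obstruent in word-final position, so it devoices to [t]. /xagerxumwad/ → xagerxumwat.

xagerxumwat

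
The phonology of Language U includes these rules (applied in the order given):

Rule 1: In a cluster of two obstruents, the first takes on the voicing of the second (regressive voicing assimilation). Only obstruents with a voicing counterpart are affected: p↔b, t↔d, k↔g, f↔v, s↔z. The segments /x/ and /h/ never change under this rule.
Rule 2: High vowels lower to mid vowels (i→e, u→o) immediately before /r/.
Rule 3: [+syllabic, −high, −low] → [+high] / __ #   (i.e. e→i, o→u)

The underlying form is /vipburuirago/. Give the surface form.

vibborueragu

Rule 1 (regressive voicing assimilation): /p/ precedes the voiced obstruent /b/, so it voices to [b] by assimilation. /vipburuirago/ → vibburuirago.
Rule 2 (pre-rhotic lowering): /u/ is a high vowel immediately before /r/, so it lowers to [o]. /i/ is a high vowel immediately before /r/, so it lowers to [e]. /vibburuirago/ → vibboruerago.
Rule 3 (final vowel raising): /o/ is a mid vowel in word-final position, so it raises to [u]. /vibboruerago/ → vibborueragu.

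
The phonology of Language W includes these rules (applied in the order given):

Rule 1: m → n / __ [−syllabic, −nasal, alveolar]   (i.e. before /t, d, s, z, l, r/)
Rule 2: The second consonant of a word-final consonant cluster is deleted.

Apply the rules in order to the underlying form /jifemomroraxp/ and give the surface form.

Rule 1 (nasal place assimilation): /m/ precedes the alveolar consonant /r/, so it assimilates in place to [n]. /jifemomroraxp/ → jifemonroraxp.
Rule 2 (final cluster simplification): /p/ is the second consonant of a word-final cluster /xp/, so it deletes. /jifemonroraxp/ → jifemonrorax.

jifemonrorax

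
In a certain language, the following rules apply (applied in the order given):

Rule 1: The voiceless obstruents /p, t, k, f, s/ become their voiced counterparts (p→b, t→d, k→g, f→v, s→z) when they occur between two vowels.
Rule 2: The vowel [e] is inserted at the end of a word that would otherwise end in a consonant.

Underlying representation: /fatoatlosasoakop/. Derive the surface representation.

Rule 1 (intervocalic voicing): /t/ is a voiceless obstruent between vowels /a/ and /o/, so it voices to [d]. /s/ is a voiceless obstruent between vowels /o/ and /a/, so it voices to [z]. /s/ is a voiceless obstruent between vowels /a/ and /o/, so it voices to [z]. /k/ is a voiceless obstruent between vowels /a/ and /o/, so it voices to [g]. /fatoatlosasoakop/ → fadoatlozazoagop.
Rule 2 (final e-epenthesis): the form ends in the consonant /p/, so [e] is inserted word-finally. /fadoatlozazoagop/ → fadoatlozazoagope.

fadoatlozazoagope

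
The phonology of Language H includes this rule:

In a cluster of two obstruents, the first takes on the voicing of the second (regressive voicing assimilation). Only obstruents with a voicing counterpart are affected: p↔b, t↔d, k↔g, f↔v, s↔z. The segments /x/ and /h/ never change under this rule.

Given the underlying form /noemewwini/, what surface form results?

noemewwini

No segment of /noemewwini/ meets the structural description of the rule, so the form surfaces unchanged.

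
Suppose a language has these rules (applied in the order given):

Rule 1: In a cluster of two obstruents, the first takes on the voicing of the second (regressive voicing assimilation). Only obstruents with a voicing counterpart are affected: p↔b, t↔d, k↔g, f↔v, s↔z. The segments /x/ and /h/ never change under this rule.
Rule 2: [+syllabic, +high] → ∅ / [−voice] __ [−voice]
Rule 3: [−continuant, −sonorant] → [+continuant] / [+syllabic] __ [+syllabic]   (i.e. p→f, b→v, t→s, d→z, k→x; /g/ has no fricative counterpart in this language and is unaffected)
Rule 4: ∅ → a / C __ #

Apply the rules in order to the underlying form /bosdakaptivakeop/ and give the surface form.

bozdaxaptivaxeopa

Rule 1 (regressive voicing assimilation): /s/ precedes the voiced obstruent /d/, so it voices to [z] by assimilation. /bosdakaptivakeop/ → bozdakaptivakeop.
Rule 2 (high vowel syncope): no segment meets the environment; /bozdakaptivakeop/ is unchanged.
Rule 3 (intervocalic spirantization): /k/ is a stop between vowels /a/ and /a/, so it spirantizes to the fricative [x]. /k/ is a stop between vowels /a/ and /e/, so it spirantizes to the fricative [x]. /bozdakaptivakeop/ → bozdaxaptivaxeop.
Rule 4 (final a-epenthesis): the form ends in the consonant /p/, so [a] is inserted word-finally. /bozdaxaptivaxeop/ → bozdaxaptivaxeopa.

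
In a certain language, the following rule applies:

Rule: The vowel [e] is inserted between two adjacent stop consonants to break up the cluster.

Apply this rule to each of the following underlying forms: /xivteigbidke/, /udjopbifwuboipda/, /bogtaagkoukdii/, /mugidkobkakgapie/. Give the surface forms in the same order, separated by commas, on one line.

xivteigebideke, udjopebifwuboipeda, bogetaagekoukedii, mugidekobekakegapie

/xivteigbidke/: /g/ and /b/ form a stop–stop cluster, so [e] is inserted between them. /d/ and /k/ form a stop–stop cluster, so [e] is inserted between them. → [xivteigebideke].
/udjopbifwuboipda/: /p/ and /b/ form a stop–stop cluster, so [e] is inserted between them. /p/ and /d/ form a stop–stop cluster, so [e] is inserted between them. → [udjopebifwuboipeda].
/bogtaagkoukdii/: /g/ and /t/ form a stop–stop cluster, so [e] is inserted between them. /g/ and /k/ form a stop–stop cluster, so [e] is inserted between them. /k/ and /d/ form a stop–stop cluster, so [e] is inserted between them. → [bogetaagekoukedii].
/mugidkobkakgapie/: /d/ and /k/ form a stop–stop cluster, so [e] is inserted between them. /b/ and /k/ form a stop–stop cluster, so [e] is inserted between them. /k/ and /g/ form a stop–stop cluster, so [e] is inserted between them. → [mugidekobekakegapie].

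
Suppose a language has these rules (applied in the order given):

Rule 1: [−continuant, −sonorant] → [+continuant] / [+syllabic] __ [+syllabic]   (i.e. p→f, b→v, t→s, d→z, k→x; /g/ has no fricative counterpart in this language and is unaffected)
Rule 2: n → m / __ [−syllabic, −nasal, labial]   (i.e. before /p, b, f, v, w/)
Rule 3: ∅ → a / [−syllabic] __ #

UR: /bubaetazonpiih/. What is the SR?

Rule 1 (intervocalic spirantization): /b/ is a stop between vowels /u/ and /a/, so it spirantizes to the fricative [v]. /t/ is a stop between vowels /e/ and /a/, so it spirantizes to the fricative [s]. /bubaetazonpiih/ → buvaesazonpiih.
Rule 2 (nasal place assimilation): /n/ precedes the labial consonant /p/, so it assimilates in place to [m]. /buvaesazonpiih/ → buvaesazompiih.
Rule 3 (final a-epenthesis): the form ends in the consonant /h/, so [a] is inserted word-finally. /buvaesazompiih/ → buvaesazompiiha.

buvaesazompiiha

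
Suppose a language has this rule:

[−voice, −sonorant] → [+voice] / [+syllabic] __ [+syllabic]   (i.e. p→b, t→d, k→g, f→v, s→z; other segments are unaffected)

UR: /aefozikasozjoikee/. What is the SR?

aevozigazozjoigee

/f/ is a voiceless obstruent between vowels /e/ and /o/, so it voices to [v].
/k/ is a voiceless obstruent between vowels /i/ and /a/, so it voices to [g].
/s/ is a voiceless obstruent between vowels /a/ and /o/, so it voices to [z].
/k/ is a voiceless obstruent between vowels /i/ and /e/, so it voices to [g].
Surface form: [aevozigazozjoigee].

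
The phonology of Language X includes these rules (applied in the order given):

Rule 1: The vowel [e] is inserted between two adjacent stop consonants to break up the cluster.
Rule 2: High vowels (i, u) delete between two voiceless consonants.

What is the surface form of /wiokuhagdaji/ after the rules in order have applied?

Rule 1 (stop-cluster e-epenthesis): /g/ and /d/ form a stop–stop cluster, so [e] is inserted between them. /wiokuhagdaji/ → wiokuhagedaji.
Rule 2 (high vowel syncope): /u/ is a high vowel flanked by voiceless consonants /k/ and /h/, so it deletes. /wiokuhagedaji/ → wiokhagedaji.

wiokhagedaji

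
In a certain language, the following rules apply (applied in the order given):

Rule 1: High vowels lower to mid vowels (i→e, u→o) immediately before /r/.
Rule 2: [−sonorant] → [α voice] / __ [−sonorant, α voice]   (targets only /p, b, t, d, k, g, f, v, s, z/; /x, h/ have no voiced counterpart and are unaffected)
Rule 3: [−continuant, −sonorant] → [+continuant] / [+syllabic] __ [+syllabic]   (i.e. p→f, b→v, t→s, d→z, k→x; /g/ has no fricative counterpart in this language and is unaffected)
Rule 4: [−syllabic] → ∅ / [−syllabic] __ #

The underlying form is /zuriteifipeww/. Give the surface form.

zoriseififew

Rule 1 (pre-rhotic lowering): /u/ is a high vowel immediately before /r/, so it lowers to [o]. /zuriteifipeww/ → zoriteifipeww.
Rule 2 (regressive voicing assimilation): no segment meets the environment; /zoriteifipeww/ is unchanged.
Rule 3 (intervocalic spirantization): /t/ is a stop between vowels /i/ and /e/, so it spirantizes to the fricative [s]. /p/ is a stop between vowels /i/ and /e/, so it spirantizes to the fricative [f]. /zoriteifipeww/ → zoriseififeww.
Rule 4 (final cluster simplification): /w/ is the second consonant of a word-final cluster /ww/, so it deletes. /zoriseififeww/ → zoriseififew.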